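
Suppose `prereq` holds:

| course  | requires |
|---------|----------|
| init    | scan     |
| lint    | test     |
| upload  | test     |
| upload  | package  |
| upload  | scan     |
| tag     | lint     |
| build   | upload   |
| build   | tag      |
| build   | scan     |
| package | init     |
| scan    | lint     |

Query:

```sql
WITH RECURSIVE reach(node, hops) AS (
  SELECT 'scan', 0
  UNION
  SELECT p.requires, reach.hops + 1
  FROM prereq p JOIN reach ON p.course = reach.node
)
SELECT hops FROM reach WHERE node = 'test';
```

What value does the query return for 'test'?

2

Base: (scan, hops=0).
Iteration 1: edges from {scan} -> (lint, hops=1).
Iteration 2: edges from {lint} -> (test, hops=2).
Iteration 3: no outgoing edges from {test}; recursion stops.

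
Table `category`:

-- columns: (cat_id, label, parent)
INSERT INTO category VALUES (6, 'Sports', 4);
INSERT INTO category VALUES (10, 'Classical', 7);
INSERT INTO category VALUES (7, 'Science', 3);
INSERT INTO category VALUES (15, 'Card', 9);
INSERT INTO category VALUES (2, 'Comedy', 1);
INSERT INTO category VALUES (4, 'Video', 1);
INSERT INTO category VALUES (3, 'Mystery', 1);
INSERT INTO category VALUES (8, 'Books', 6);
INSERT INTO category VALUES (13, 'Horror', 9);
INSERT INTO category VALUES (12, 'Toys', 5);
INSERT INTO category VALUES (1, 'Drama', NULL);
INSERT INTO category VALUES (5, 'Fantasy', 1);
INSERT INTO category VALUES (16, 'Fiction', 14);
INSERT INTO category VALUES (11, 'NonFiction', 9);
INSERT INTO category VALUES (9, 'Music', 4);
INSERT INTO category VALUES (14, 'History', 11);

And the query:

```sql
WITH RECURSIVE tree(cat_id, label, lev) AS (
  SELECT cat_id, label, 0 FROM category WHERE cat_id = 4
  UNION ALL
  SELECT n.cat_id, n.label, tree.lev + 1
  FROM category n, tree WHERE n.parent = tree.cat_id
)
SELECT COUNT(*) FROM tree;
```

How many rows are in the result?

9

Base: cat_id=4 (Video) at lev 0.
Iteration 1: rows with parent in {4} -> Sports (id 6, lev 1), Music (id 9, lev 1).
Iteration 2: rows with parent in {6,9} -> Books (id 8, lev 2), NonFiction (id 11, lev 2), Horror (id 13, lev 2), Card (id 15, lev 2).
Iteration 3: rows with parent in {8,11,13,15} -> History (id 14, lev 3).
Iteration 4: rows with parent in {14} -> Fiction (id 16, lev 4).
Iteration 5: no rows with parent in {16}; recursion stops.
Total rows emitted: 9.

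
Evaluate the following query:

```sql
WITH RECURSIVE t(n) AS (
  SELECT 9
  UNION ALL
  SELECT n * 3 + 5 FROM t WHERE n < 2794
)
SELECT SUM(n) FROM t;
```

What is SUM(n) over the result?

12552

Base: n=9.
Iteration 1: 9 < 2794 holds -> n = 9 * 3 + 5 = 32.
Iteration 2: 32 < 2794 holds -> n = 32 * 3 + 5 = 101.
Iteration 3: 101 < 2794 holds -> n = 101 * 3 + 5 = 308.
Iteration 4: 308 < 2794 holds -> n = 308 * 3 + 5 = 929.
Iteration 5: 929 < 2794 holds -> n = 929 * 3 + 5 = 2792.
Iteration 6: 2792 < 2794 holds -> n = 2792 * 3 + 5 = 8381.
Iteration 7: 8381 < 2794 fails; recursion stops.
SUM(n) = 9 + 32 + 101 + 308 + 929 + 2792 + 8381 = 12552.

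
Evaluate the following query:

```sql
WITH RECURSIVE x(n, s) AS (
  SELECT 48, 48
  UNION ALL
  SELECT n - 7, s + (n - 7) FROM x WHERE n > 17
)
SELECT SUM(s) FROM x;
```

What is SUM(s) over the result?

763

Base: n=48, s=48.
Iteration 1: 48 > 17 holds -> n = 48 - 7 = 41, s = 48 + 41 = 89.
Iteration 2: 41 > 17 holds -> n = 41 - 7 = 34, s = 89 + 34 = 123.
Iteration 3: 34 > 17 holds -> n = 34 - 7 = 27, s = 123 + 27 = 150.
Iteration 4: 27 > 17 holds -> n = 27 - 7 = 20, s = 150 + 20 = 170.
Iteration 5: 20 > 17 holds -> n = 20 - 7 = 13, s = 170 + 13 = 183.
Iteration 6: 13 > 17 fails; recursion stops.
SUM(s) = 48 + 89 + 123 + 150 + 170 + 183 = 763.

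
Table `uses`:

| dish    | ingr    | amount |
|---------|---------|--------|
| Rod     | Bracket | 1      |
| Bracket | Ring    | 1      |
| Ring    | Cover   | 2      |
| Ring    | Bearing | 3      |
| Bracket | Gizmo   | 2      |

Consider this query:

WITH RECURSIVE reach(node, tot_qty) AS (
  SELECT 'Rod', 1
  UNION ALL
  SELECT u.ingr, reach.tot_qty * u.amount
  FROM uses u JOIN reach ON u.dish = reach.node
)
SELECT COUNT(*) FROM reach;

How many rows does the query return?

6

Base: (Rod, tot_qty=1).
Iteration 1: components of {Rod} -> Bracket = 1*1 = 1.
Iteration 2: components of {Bracket} -> Gizmo = 1*2 = 2, Ring = 1*1 = 1.
Iteration 3: components of {Gizmo,Ring} -> Bearing = 1*3 = 3, Cover = 1*2 = 2.
Iteration 4: no further components; recursion stops.
Total rows emitted: 6.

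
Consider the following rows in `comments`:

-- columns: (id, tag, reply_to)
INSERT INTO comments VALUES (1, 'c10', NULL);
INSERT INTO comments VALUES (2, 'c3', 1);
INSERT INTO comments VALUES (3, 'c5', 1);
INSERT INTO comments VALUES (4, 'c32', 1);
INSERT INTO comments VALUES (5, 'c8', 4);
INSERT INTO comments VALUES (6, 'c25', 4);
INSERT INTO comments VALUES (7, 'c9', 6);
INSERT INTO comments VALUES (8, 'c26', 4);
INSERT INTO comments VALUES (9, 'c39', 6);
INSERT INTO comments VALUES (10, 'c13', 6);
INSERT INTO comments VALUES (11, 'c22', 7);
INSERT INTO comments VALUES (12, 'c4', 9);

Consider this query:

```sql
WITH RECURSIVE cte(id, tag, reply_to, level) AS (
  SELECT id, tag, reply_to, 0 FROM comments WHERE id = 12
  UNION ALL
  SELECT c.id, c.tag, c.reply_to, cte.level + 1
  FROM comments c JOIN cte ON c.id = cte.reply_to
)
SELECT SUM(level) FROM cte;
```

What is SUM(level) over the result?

Base: id=12 (c4), reply_to=9, level 0.
Iteration 1: join on id=9 -> c39 (id 9, reply_to=6, level 1).
Iteration 2: join on id=6 -> c25 (id 6, reply_to=4, level 2).
Iteration 3: join on id=4 -> c32 (id 4, reply_to=1, level 3).
Iteration 4: join on id=1 -> c10 (id 1, reply_to=NULL, level 4).
Iteration 5: reply_to is NULL; no match; recursion stops.
SUM(level) = 0 + 1 + 2 + 3 + 4 = 10.

10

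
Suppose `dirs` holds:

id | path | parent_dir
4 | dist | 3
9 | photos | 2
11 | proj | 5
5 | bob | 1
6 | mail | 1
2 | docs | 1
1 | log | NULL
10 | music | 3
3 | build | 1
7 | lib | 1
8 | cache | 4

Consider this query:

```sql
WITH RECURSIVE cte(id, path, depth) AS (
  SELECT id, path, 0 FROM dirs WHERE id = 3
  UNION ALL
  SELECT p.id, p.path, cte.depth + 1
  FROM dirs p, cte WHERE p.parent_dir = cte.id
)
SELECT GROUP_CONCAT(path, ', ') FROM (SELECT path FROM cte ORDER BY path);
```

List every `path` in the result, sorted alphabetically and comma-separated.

Base: id=3 (build) at depth 0.
Iteration 1: rows with parent_dir in {3} -> dist (id 4, depth 1), music (id 10, depth 1).
Iteration 2: rows with parent_dir in {4,10} -> cache (id 8, depth 2).
Iteration 3: no rows with parent_dir in {8}; recursion stops.

build, cache, dist, music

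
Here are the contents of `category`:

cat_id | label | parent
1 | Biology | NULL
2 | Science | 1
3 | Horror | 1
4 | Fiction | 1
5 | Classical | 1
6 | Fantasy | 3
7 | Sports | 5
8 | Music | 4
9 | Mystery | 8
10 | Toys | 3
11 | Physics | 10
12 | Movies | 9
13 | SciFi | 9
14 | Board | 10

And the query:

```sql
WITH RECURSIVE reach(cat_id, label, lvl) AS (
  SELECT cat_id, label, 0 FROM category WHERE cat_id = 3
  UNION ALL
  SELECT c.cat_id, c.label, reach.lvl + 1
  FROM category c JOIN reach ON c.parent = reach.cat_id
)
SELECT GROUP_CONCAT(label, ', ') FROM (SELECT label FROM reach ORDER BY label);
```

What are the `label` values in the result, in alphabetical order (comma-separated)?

Base: cat_id=3 (Horror) at lvl 0.
Iteration 1: rows with parent in {3} -> Fantasy (id 6, lvl 1), Toys (id 10, lvl 1).
Iteration 2: rows with parent in {6,10} -> Physics (id 11, lvl 2), Board (id 14, lvl 2).
Iteration 3: no rows with parent in {11,14}; recursion stops.

Board, Fantasy, Horror, Physics, Toys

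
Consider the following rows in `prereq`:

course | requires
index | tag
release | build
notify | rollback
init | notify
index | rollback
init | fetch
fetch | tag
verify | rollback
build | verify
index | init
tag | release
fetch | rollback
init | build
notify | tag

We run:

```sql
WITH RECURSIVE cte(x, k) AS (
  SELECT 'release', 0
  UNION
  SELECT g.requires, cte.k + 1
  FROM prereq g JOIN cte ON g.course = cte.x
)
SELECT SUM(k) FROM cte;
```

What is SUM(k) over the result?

6

Base: (release, k=0).
Iteration 1: edges from {release} -> (build, k=1).
Iteration 2: edges from {build} -> (verify, k=2).
Iteration 3: edges from {verify} -> (rollback, k=3).
Iteration 4: no outgoing edges from {rollback}; recursion stops.
SUM(k) = 0 + 1 + 2 + 3 = 6.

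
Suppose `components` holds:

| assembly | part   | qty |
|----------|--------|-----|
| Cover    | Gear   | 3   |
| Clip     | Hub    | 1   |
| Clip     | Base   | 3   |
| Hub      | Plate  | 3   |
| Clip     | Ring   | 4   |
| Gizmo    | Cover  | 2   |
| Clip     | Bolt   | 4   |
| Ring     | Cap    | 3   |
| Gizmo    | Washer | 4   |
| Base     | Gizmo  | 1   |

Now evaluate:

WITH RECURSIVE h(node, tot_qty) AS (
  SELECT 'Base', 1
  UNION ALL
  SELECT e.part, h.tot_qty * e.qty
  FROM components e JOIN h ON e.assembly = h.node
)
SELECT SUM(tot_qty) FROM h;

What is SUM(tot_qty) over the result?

14

Base: (Base, tot_qty=1).
Iteration 1: components of {Base} -> Gizmo = 1*1 = 1.
Iteration 2: components of {Gizmo} -> Cover = 1*2 = 2, Washer = 1*4 = 4.
Iteration 3: components of {Cover,Washer} -> Gear = 2*3 = 6.
Iteration 4: no further components; recursion stops.
SUM(tot_qty) = 1 + 1 + 2 + 4 + 6 = 14.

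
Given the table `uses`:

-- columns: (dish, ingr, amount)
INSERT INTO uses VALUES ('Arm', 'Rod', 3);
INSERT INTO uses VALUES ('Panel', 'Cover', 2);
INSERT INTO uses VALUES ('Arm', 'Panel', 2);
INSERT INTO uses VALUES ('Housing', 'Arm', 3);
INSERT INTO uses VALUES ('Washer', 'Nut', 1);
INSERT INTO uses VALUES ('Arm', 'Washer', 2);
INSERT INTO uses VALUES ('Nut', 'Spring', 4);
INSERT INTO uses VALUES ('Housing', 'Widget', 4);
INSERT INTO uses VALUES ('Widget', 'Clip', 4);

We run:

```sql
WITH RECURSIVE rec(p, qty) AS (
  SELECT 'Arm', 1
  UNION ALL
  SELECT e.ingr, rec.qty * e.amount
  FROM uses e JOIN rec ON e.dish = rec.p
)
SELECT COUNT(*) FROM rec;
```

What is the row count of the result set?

7

Base: (Arm, qty=1).
Iteration 1: components of {Arm} -> Panel = 1*2 = 2, Rod = 1*3 = 3, Washer = 1*2 = 2.
Iteration 2: components of {Panel,Rod,Washer} -> Cover = 2*2 = 4, Nut = 2*1 = 2.
Iteration 3: components of {Cover,Nut} -> Spring = 2*4 = 8.
Iteration 4: no further components; recursion stops.
Total rows emitted: 7.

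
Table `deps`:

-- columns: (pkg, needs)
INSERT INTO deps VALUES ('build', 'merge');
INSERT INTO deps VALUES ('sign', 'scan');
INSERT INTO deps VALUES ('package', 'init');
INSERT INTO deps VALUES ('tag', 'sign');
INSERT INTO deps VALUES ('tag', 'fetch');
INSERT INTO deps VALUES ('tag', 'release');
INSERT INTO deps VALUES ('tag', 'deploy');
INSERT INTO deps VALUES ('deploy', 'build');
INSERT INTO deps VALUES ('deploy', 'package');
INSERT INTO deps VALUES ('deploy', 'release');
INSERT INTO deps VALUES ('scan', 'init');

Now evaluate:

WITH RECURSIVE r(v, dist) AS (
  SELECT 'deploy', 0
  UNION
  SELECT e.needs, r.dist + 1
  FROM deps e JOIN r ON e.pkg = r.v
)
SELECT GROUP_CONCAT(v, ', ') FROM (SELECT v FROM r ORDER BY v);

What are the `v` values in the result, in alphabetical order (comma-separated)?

Base: (deploy, dist=0).
Iteration 1: edges from {deploy} -> (build, dist=1), (package, dist=1), (release, dist=1).
Iteration 2: edges from {build,package,release} -> (init, dist=2), (merge, dist=2).
Iteration 3: no outgoing edges from {init,merge}; recursion stops.

build, deploy, init, merge, package, release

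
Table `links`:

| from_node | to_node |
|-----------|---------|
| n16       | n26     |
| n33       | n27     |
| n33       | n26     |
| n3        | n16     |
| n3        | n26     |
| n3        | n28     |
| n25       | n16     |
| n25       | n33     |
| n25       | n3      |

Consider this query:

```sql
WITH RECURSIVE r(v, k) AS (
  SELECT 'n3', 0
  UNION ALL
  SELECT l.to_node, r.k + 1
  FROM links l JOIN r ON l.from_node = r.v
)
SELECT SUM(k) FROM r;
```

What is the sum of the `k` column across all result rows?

5

Base: (n3, k=0).
Iteration 1: edges from {n3} -> (n16, k=1), (n26, k=1), (n28, k=1).
Iteration 2: edges from {n16,n26,n28} -> (n26, k=2).
Iteration 3: no outgoing edges from {n26}; recursion stops.
SUM(k) = 0 + 1 + 1 + 1 + 2 = 5.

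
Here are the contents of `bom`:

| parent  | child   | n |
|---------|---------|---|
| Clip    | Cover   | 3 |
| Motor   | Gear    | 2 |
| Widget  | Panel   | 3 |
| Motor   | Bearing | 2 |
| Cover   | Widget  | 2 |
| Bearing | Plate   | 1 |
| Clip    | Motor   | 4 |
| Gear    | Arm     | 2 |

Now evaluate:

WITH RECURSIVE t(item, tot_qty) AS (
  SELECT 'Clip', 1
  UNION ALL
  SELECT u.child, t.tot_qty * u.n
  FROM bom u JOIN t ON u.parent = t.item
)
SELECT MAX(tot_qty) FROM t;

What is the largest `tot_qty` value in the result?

18

Base: (Clip, tot_qty=1).
Iteration 1: components of {Clip} -> Cover = 1*3 = 3, Motor = 1*4 = 4.
Iteration 2: components of {Cover,Motor} -> Bearing = 4*2 = 8, Gear = 4*2 = 8, Widget = 3*2 = 6.
Iteration 3: components of {Bearing,Gear,Widget} -> Arm = 8*2 = 16, Panel = 6*3 = 18, Plate = 8*1 = 8.
Iteration 4: no further components; recursion stops.
tot_qty values: 1, 4, 3, 8, 8, 6, 8, 16, 18; the maximum is 18.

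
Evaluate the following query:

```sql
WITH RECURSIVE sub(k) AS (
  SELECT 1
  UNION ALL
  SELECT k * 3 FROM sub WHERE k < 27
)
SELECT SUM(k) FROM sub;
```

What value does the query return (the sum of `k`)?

40

Base: k=1.
Iteration 1: 1 < 27 holds -> k = 1 * 3 = 3.
Iteration 2: 3 < 27 holds -> k = 3 * 3 = 9.
Iteration 3: 9 < 27 holds -> k = 9 * 3 = 27.
Iteration 4: 27 < 27 fails; recursion stops.
SUM(k) = 1 + 3 + 9 + 27 = 40.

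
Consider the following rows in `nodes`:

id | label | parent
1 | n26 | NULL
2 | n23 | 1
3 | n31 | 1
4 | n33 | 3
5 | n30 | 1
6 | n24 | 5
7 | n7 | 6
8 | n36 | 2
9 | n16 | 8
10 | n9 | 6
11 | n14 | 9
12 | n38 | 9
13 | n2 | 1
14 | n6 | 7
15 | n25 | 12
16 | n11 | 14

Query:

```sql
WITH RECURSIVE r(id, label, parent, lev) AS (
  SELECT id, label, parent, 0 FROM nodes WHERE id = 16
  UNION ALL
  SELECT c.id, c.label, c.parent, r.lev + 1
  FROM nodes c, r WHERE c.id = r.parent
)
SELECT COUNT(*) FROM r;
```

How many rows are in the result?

Base: id=16 (n11), parent=14, lev 0.
Iteration 1: join on id=14 -> n6 (id 14, parent=7, lev 1).
Iteration 2: join on id=7 -> n7 (id 7, parent=6, lev 2).
Iteration 3: join on id=6 -> n24 (id 6, parent=5, lev 3).
Iteration 4: join on id=5 -> n30 (id 5, parent=1, lev 4).
Iteration 5: join on id=1 -> n26 (id 1, parent=NULL, lev 5).
Iteration 6: parent is NULL; no match; recursion stops.
Total rows emitted: 6.

6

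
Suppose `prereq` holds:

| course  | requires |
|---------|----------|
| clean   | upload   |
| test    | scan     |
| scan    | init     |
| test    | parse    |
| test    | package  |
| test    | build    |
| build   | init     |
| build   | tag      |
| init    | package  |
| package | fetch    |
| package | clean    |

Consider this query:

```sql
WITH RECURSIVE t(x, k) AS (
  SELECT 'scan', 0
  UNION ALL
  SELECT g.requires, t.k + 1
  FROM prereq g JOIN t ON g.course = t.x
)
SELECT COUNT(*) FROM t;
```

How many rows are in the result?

Base: (scan, k=0).
Iteration 1: edges from {scan} -> (init, k=1).
Iteration 2: edges from {init} -> (package, k=2).
Iteration 3: edges from {package} -> (clean, k=3), (fetch, k=3).
Iteration 4: edges from {clean,fetch} -> (upload, k=4).
Iteration 5: no outgoing edges from {upload}; recursion stops.
Total rows emitted: 6.

6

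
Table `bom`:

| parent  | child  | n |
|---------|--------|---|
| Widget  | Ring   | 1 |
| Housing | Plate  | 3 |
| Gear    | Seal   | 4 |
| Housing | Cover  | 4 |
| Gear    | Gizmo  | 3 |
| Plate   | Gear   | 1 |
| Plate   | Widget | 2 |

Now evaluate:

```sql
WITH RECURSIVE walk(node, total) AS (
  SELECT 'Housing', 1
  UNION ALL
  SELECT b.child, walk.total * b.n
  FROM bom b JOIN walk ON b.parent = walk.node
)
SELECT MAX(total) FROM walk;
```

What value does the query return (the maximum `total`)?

Base: (Housing, total=1).
Iteration 1: components of {Housing} -> Cover = 1*4 = 4, Plate = 1*3 = 3.
Iteration 2: components of {Cover,Plate} -> Gear = 3*1 = 3, Widget = 3*2 = 6.
Iteration 3: components of {Gear,Widget} -> Gizmo = 3*3 = 9, Ring = 6*1 = 6, Seal = 3*4 = 12.
Iteration 4: no further components; recursion stops.
total values: 1, 4, 3, 6, 3, 6, 12, 9; the maximum is 12.

12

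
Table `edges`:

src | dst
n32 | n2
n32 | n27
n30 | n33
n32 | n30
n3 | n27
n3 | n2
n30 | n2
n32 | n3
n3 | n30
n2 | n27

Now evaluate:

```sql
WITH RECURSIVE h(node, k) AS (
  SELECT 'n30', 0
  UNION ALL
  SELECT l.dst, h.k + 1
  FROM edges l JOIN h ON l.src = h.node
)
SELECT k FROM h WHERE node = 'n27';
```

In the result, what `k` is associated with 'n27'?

Base: (n30, k=0).
Iteration 1: edges from {n30} -> (n2, k=1), (n33, k=1).
Iteration 2: edges from {n2,n33} -> (n27, k=2).
Iteration 3: no outgoing edges from {n27}; recursion stops.

2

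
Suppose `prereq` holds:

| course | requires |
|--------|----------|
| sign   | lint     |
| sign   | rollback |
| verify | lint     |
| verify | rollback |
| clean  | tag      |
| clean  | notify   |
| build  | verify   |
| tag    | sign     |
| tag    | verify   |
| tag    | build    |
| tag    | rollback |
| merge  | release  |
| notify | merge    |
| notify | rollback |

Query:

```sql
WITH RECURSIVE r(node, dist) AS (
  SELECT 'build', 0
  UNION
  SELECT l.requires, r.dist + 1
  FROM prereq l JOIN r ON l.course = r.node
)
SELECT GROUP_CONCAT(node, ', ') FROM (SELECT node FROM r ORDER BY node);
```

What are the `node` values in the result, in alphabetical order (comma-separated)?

build, lint, rollback, verify

Base: (build, dist=0).
Iteration 1: edges from {build} -> (verify, dist=1).
Iteration 2: edges from {verify} -> (lint, dist=2), (rollback, dist=2).
Iteration 3: no outgoing edges from {lint,rollback}; recursion stops.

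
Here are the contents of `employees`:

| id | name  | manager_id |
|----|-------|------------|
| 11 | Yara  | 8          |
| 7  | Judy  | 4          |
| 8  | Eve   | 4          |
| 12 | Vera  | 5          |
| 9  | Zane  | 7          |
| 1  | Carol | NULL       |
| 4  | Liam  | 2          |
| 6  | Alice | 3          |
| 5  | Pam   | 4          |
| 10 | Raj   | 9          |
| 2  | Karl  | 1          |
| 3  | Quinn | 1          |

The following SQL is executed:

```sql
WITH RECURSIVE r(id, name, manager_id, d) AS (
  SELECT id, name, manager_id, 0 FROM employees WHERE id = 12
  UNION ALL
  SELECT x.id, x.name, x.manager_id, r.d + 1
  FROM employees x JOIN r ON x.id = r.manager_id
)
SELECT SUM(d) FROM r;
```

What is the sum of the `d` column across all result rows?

10

Base: id=12 (Vera), manager_id=5, d 0.
Iteration 1: join on id=5 -> Pam (id 5, manager_id=4, d 1).
Iteration 2: join on id=4 -> Liam (id 4, manager_id=2, d 2).
Iteration 3: join on id=2 -> Karl (id 2, manager_id=1, d 3).
Iteration 4: join on id=1 -> Carol (id 1, manager_id=NULL, d 4).
Iteration 5: manager_id is NULL; no match; recursion stops.
SUM(d) = 0 + 1 + 2 + 3 + 4 = 10.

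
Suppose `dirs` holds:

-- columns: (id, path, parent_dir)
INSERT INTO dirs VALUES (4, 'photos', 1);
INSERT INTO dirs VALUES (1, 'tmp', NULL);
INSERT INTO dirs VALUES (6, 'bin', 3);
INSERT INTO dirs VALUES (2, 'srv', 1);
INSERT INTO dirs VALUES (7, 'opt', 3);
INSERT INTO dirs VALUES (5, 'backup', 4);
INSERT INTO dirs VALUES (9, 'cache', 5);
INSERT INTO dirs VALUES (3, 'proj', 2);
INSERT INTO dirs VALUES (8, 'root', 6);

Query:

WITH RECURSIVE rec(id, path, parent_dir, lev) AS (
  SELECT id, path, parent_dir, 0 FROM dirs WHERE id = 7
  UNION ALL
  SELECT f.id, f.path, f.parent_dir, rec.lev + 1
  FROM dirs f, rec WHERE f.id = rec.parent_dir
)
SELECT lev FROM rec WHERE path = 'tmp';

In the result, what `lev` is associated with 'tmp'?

Base: id=7 (opt), parent_dir=3, lev 0.
Iteration 1: join on id=3 -> proj (id 3, parent_dir=2, lev 1).
Iteration 2: join on id=2 -> srv (id 2, parent_dir=1, lev 2).
Iteration 3: join on id=1 -> tmp (id 1, parent_dir=NULL, lev 3).
Iteration 4: parent_dir is NULL; no match; recursion stops.

3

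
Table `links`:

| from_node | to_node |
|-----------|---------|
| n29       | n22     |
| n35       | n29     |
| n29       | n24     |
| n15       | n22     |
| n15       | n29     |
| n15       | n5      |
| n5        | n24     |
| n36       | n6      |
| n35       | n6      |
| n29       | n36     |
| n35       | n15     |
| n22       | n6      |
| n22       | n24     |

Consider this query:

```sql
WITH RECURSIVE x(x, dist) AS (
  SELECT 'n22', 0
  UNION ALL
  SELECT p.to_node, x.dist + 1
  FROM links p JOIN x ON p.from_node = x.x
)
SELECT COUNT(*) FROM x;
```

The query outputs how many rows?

3

Base: (n22, dist=0).
Iteration 1: edges from {n22} -> (n24, dist=1), (n6, dist=1).
Iteration 2: no outgoing edges from {n24,n6}; recursion stops.
Total rows emitted: 3.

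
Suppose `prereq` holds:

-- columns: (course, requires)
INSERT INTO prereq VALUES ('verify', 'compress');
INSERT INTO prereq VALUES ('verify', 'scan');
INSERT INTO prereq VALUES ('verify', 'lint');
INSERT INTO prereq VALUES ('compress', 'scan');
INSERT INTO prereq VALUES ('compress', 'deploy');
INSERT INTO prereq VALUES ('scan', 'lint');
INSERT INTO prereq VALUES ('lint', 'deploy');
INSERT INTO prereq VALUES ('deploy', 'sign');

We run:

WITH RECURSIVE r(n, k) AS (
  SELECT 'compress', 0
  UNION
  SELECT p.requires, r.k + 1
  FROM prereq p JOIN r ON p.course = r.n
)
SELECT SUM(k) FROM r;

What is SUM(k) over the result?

13

Base: (compress, k=0).
Iteration 1: edges from {compress} -> (deploy, k=1), (scan, k=1).
Iteration 2: edges from {deploy,scan} -> (lint, k=2), (sign, k=2).
Iteration 3: edges from {lint,sign} -> (deploy, k=3).
Iteration 4: edges from {deploy} -> (sign, k=4).
Iteration 5: no outgoing edges from {sign}; recursion stops.
SUM(k) = 0 + 1 + 1 + 2 + 2 + 3 + 4 = 13.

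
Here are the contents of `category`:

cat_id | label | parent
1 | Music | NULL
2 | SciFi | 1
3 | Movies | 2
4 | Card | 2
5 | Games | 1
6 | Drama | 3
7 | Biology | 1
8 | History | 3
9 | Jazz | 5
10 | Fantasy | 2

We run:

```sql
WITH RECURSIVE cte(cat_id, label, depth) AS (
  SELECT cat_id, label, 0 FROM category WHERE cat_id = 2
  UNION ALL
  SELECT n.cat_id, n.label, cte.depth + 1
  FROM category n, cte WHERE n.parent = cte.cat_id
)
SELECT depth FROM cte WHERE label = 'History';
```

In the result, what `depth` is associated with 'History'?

2

Base: cat_id=2 (SciFi) at depth 0.
Iteration 1: rows with parent in {2} -> Movies (id 3, depth 1), Card (id 4, depth 1), Fantasy (id 10, depth 1).
Iteration 2: rows with parent in {3,4,10} -> Drama (id 6, depth 2), History (id 8, depth 2).
Iteration 3: no rows with parent in {6,8}; recursion stops.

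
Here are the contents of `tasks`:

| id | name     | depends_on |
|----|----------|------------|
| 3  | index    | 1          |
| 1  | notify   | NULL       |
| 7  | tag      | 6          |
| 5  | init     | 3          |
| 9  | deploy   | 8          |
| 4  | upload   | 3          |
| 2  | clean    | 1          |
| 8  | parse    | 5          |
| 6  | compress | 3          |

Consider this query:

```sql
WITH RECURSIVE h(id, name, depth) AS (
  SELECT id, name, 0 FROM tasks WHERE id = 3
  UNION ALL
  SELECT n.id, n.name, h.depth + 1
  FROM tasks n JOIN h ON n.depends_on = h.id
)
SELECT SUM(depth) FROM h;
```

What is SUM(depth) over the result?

10

Base: id=3 (index) at depth 0.
Iteration 1: rows with depends_on in {3} -> upload (id 4, depth 1), init (id 5, depth 1), compress (id 6, depth 1).
Iteration 2: rows with depends_on in {4,5,6} -> tag (id 7, depth 2), parse (id 8, depth 2).
Iteration 3: rows with depends_on in {7,8} -> deploy (id 9, depth 3).
Iteration 4: no rows with depends_on in {9}; recursion stops.
SUM(depth) = 0 + 1 + 1 + 1 + 2 + 2 + 3 = 10.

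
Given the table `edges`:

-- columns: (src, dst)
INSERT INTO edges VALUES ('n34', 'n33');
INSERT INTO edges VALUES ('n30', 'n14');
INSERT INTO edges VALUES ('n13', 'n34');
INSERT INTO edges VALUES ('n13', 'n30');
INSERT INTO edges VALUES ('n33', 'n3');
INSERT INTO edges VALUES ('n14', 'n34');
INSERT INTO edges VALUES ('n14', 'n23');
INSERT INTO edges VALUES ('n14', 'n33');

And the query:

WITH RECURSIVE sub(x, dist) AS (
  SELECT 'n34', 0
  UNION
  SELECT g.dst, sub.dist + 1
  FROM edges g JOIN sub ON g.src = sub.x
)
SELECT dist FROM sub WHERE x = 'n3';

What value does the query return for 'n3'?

Base: (n34, dist=0).
Iteration 1: edges from {n34} -> (n33, dist=1).
Iteration 2: edges from {n33} -> (n3, dist=2).
Iteration 3: no outgoing edges from {n3}; recursion stops.

2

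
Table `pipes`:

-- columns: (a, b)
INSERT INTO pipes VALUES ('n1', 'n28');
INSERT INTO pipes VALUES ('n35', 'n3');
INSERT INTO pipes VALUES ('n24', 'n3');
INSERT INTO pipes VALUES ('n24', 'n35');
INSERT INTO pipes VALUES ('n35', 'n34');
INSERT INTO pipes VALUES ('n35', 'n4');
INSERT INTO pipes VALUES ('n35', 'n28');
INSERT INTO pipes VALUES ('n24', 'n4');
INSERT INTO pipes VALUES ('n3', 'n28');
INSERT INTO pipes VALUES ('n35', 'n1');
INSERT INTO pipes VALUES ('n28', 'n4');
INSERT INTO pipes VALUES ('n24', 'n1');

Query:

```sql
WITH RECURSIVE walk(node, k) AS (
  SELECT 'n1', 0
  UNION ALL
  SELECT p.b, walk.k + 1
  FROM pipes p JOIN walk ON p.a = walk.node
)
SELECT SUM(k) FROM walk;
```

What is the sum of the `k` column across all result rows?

3

Base: (n1, k=0).
Iteration 1: edges from {n1} -> (n28, k=1).
Iteration 2: edges from {n28} -> (n4, k=2).
Iteration 3: no outgoing edges from {n4}; recursion stops.
SUM(k) = 0 + 1 + 2 = 3.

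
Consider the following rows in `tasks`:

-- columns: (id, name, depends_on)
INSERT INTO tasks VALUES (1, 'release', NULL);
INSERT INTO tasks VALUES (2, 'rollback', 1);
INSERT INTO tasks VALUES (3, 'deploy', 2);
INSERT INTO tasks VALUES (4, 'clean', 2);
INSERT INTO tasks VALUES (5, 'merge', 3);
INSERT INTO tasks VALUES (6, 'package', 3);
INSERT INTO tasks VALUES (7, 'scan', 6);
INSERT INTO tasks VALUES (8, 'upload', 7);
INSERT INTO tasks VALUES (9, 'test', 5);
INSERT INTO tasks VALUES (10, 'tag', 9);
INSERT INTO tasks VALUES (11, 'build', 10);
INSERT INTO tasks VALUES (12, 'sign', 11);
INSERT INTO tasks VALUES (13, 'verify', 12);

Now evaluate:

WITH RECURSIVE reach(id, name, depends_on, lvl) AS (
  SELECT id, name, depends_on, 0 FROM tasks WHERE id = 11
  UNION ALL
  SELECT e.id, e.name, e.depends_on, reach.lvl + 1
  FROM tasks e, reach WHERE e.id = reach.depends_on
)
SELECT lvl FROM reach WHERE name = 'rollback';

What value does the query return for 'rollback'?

Base: id=11 (build), depends_on=10, lvl 0.
Iteration 1: join on id=10 -> tag (id 10, depends_on=9, lvl 1).
Iteration 2: join on id=9 -> test (id 9, depends_on=5, lvl 2).
Iteration 3: join on id=5 -> merge (id 5, depends_on=3, lvl 3).
Iteration 4: join on id=3 -> deploy (id 3, depends_on=2, lvl 4).
Iteration 5: join on id=2 -> rollback (id 2, depends_on=1, lvl 5).
Iteration 6: join on id=1 -> release (id 1, depends_on=NULL, lvl 6).
Iteration 7: depends_on is NULL; no match; recursion stops.

5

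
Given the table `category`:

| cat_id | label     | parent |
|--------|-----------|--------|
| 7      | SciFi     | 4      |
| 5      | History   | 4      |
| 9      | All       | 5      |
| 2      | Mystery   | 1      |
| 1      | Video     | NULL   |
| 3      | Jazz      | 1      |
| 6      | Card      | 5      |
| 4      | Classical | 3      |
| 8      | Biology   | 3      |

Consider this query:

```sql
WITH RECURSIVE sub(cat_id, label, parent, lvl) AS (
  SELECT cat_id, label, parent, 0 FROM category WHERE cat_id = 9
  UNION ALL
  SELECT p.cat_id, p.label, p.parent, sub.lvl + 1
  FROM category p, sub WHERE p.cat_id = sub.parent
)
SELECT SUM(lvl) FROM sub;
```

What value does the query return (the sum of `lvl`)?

Base: cat_id=9 (All), parent=5, lvl 0.
Iteration 1: join on cat_id=5 -> History (id 5, parent=4, lvl 1).
Iteration 2: join on cat_id=4 -> Classical (id 4, parent=3, lvl 2).
Iteration 3: join on cat_id=3 -> Jazz (id 3, parent=1, lvl 3).
Iteration 4: join on cat_id=1 -> Video (id 1, parent=NULL, lvl 4).
Iteration 5: parent is NULL; no match; recursion stops.
SUM(lvl) = 0 + 1 + 2 + 3 + 4 = 10.

10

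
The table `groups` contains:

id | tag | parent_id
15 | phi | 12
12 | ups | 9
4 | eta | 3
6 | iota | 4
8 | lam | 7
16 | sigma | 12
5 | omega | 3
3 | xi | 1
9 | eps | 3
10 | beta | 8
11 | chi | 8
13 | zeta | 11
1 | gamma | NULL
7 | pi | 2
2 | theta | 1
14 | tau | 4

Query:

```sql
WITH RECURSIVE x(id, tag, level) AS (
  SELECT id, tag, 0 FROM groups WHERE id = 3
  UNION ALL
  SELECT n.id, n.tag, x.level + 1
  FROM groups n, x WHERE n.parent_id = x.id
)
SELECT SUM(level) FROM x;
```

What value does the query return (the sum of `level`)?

15

Base: id=3 (xi) at level 0.
Iteration 1: rows with parent_id in {3} -> eta (id 4, level 1), omega (id 5, level 1), eps (id 9, level 1).
Iteration 2: rows with parent_id in {4,5,9} -> iota (id 6, level 2), ups (id 12, level 2), tau (id 14, level 2).
Iteration 3: rows with parent_id in {6,12,14} -> phi (id 15, level 3), sigma (id 16, level 3).
Iteration 4: no rows with parent_id in {15,16}; recursion stops.
SUM(level) = 0 + 1 + 1 + 1 + 2 + 2 + 2 + 3 + 3 = 15.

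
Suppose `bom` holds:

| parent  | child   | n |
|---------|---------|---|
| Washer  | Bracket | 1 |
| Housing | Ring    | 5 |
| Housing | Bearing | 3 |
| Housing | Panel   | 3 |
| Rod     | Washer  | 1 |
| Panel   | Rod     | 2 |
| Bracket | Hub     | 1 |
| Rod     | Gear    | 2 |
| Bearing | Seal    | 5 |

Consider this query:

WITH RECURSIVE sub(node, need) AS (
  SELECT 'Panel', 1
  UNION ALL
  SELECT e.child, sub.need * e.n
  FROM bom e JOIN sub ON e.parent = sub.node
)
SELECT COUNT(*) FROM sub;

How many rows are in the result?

Base: (Panel, need=1).
Iteration 1: components of {Panel} -> Rod = 1*2 = 2.
Iteration 2: components of {Rod} -> Gear = 2*2 = 4, Washer = 2*1 = 2.
Iteration 3: components of {Gear,Washer} -> Bracket = 2*1 = 2.
Iteration 4: components of {Bracket} -> Hub = 2*1 = 2.
Iteration 5: no further components; recursion stops.
Total rows emitted: 6.

6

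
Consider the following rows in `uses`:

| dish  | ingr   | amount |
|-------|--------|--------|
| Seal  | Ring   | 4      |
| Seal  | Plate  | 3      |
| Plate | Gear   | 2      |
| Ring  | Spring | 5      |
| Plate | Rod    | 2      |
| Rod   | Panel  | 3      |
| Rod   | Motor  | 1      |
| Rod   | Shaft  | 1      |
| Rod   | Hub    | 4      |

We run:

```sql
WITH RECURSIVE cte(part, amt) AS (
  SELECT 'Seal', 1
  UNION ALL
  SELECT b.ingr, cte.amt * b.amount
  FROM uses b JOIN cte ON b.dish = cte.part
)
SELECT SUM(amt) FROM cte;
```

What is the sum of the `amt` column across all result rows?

Base: (Seal, amt=1).
Iteration 1: components of {Seal} -> Plate = 1*3 = 3, Ring = 1*4 = 4.
Iteration 2: components of {Plate,Ring} -> Gear = 3*2 = 6, Rod = 3*2 = 6, Spring = 4*5 = 20.
Iteration 3: components of {Gear,Rod,Spring} -> Hub = 6*4 = 24, Motor = 6*1 = 6, Panel = 6*3 = 18, Shaft = 6*1 = 6.
Iteration 4: no further components; recursion stops.
SUM(amt) = 1 + 4 + 3 + 20 + 6 + 6 + 18 + 6 + 6 + 24 = 94.

94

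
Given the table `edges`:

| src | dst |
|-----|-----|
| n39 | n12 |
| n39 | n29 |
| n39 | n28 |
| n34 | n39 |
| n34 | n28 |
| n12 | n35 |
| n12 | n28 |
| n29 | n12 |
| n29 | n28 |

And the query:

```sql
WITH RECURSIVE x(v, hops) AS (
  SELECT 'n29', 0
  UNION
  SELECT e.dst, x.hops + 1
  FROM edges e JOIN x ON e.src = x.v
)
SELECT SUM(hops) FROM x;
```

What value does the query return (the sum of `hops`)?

6

Base: (n29, hops=0).
Iteration 1: edges from {n29} -> (n12, hops=1), (n28, hops=1).
Iteration 2: edges from {n12,n28} -> (n28, hops=2), (n35, hops=2).
Iteration 3: no outgoing edges from {n28,n35}; recursion stops.
SUM(hops) = 0 + 1 + 1 + 2 + 2 = 6.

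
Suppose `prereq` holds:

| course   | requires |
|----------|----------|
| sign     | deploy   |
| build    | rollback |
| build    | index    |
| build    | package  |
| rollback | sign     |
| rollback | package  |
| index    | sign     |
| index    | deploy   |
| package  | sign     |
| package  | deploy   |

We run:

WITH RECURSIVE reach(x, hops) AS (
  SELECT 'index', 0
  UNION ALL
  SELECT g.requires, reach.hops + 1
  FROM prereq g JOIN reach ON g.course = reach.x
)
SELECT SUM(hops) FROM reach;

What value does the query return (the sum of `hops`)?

4

Base: (index, hops=0).
Iteration 1: edges from {index} -> (deploy, hops=1), (sign, hops=1).
Iteration 2: edges from {deploy,sign} -> (deploy, hops=2).
Iteration 3: no outgoing edges from {deploy}; recursion stops.
SUM(hops) = 0 + 1 + 1 + 2 = 4.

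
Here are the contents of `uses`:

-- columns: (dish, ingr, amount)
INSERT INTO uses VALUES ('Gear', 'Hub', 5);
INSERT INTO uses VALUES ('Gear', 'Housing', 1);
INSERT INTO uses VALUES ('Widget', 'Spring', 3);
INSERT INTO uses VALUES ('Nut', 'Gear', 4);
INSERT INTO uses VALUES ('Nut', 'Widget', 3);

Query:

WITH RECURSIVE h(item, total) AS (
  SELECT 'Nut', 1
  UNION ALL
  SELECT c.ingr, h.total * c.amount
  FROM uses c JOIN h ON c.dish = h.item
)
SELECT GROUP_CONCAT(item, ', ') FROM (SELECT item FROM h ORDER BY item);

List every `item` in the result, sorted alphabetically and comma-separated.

Base: (Nut, total=1).
Iteration 1: components of {Nut} -> Gear = 1*4 = 4, Widget = 1*3 = 3.
Iteration 2: components of {Gear,Widget} -> Housing = 4*1 = 4, Hub = 4*5 = 20, Spring = 3*3 = 9.
Iteration 3: no further components; recursion stops.

Gear, Housing, Hub, Nut, Spring, Widget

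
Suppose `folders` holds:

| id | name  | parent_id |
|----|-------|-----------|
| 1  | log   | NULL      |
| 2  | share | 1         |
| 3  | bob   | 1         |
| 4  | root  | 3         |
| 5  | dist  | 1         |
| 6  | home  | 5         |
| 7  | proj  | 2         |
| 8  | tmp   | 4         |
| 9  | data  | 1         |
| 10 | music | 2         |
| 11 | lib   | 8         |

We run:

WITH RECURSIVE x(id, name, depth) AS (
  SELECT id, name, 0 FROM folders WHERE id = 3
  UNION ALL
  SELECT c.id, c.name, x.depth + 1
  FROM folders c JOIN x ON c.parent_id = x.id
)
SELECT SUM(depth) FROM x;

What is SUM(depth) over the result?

Base: id=3 (bob) at depth 0.
Iteration 1: rows with parent_id in {3} -> root (id 4, depth 1).
Iteration 2: rows with parent_id in {4} -> tmp (id 8, depth 2).
Iteration 3: rows with parent_id in {8} -> lib (id 11, depth 3).
Iteration 4: no rows with parent_id in {11}; recursion stops.
SUM(depth) = 0 + 1 + 2 + 3 = 6.

6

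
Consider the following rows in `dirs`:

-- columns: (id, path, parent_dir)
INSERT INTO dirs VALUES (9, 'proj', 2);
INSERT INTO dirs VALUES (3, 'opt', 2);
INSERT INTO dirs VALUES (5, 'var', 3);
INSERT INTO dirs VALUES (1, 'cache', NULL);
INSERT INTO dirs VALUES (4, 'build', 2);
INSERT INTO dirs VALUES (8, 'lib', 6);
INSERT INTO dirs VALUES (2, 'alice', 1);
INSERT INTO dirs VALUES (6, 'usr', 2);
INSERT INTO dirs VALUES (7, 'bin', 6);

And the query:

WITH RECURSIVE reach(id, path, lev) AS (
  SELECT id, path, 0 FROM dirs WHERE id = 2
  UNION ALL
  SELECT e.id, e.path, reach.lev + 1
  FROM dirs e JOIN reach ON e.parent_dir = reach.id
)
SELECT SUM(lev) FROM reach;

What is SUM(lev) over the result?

Base: id=2 (alice) at lev 0.
Iteration 1: rows with parent_dir in {2} -> opt (id 3, lev 1), build (id 4, lev 1), usr (id 6, lev 1), proj (id 9, lev 1).
Iteration 2: rows with parent_dir in {3,4,6,9} -> var (id 5, lev 2), bin (id 7, lev 2), lib (id 8, lev 2).
Iteration 3: no rows with parent_dir in {5,7,8}; recursion stops.
SUM(lev) = 0 + 1 + 1 + 1 + 1 + 2 + 2 + 2 = 10.

10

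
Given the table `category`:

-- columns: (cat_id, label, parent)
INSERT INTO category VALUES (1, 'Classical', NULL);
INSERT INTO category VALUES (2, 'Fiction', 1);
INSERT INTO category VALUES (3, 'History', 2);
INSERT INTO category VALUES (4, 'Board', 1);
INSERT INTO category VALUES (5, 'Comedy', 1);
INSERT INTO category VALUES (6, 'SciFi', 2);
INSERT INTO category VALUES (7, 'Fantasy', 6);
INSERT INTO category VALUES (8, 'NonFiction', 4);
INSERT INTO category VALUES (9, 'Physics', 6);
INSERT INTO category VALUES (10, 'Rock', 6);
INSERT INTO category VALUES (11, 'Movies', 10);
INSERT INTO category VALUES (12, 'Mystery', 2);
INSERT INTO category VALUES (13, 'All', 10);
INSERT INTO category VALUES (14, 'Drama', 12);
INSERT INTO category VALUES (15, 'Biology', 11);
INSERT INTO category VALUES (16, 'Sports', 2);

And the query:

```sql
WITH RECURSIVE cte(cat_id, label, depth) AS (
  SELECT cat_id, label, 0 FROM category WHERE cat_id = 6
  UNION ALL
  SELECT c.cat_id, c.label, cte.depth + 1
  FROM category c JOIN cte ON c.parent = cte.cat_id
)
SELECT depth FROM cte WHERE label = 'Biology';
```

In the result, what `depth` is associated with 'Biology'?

Base: cat_id=6 (SciFi) at depth 0.
Iteration 1: rows with parent in {6} -> Fantasy (id 7, depth 1), Physics (id 9, depth 1), Rock (id 10, depth 1).
Iteration 2: rows with parent in {7,9,10} -> Movies (id 11, depth 2), All (id 13, depth 2).
Iteration 3: rows with parent in {11,13} -> Biology (id 15, depth 3).
Iteration 4: no rows with parent in {15}; recursion stops.

3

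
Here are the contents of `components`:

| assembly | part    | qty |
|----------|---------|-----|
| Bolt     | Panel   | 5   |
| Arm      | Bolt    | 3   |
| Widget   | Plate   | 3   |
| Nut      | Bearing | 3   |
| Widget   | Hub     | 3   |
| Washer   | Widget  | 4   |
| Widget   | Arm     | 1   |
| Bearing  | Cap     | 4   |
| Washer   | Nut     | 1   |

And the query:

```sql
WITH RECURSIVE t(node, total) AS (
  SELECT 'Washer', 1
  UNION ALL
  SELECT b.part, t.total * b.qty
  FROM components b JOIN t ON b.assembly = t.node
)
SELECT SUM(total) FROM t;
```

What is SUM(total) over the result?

121

Base: (Washer, total=1).
Iteration 1: components of {Washer} -> Nut = 1*1 = 1, Widget = 1*4 = 4.
Iteration 2: components of {Nut,Widget} -> Arm = 4*1 = 4, Bearing = 1*3 = 3, Hub = 4*3 = 12, Plate = 4*3 = 12.
Iteration 3: components of {Arm,Bearing,Hub,Plate} -> Bolt = 4*3 = 12, Cap = 3*4 = 12.
Iteration 4: components of {Bolt,Cap} -> Panel = 12*5 = 60.
Iteration 5: no further components; recursion stops.
SUM(total) = 1 + 4 + 1 + 12 + 4 + 12 + 3 + 12 + 12 + 60 = 121.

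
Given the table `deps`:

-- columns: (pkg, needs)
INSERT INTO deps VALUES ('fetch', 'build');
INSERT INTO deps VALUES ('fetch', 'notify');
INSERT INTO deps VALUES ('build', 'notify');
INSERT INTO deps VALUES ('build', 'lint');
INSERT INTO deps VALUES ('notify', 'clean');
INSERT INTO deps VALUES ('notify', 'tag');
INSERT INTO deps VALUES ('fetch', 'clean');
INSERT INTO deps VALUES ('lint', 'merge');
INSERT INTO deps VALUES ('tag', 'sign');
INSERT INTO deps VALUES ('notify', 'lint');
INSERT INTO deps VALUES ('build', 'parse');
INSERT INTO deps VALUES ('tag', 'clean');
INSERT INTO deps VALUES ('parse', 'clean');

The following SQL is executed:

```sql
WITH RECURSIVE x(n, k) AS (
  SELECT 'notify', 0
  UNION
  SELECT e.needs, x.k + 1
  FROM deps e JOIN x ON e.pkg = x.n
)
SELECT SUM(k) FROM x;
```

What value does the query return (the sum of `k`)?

9

Base: (notify, k=0).
Iteration 1: edges from {notify} -> (clean, k=1), (lint, k=1), (tag, k=1).
Iteration 2: edges from {clean,lint,tag} -> (clean, k=2), (merge, k=2), (sign, k=2).
Iteration 3: no outgoing edges from {clean,merge,sign}; recursion stops.
SUM(k) = 0 + 1 + 1 + 1 + 2 + 2 + 2 = 9.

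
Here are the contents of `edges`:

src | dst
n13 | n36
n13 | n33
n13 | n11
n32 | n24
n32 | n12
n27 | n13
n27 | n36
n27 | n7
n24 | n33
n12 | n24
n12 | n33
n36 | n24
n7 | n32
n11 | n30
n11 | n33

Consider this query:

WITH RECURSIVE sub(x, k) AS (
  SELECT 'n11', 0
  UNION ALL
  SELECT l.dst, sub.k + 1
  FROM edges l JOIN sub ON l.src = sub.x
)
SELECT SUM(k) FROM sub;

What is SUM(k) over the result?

2

Base: (n11, k=0).
Iteration 1: edges from {n11} -> (n30, k=1), (n33, k=1).
Iteration 2: no outgoing edges from {n30,n33}; recursion stops.
SUM(k) = 0 + 1 + 1 = 2.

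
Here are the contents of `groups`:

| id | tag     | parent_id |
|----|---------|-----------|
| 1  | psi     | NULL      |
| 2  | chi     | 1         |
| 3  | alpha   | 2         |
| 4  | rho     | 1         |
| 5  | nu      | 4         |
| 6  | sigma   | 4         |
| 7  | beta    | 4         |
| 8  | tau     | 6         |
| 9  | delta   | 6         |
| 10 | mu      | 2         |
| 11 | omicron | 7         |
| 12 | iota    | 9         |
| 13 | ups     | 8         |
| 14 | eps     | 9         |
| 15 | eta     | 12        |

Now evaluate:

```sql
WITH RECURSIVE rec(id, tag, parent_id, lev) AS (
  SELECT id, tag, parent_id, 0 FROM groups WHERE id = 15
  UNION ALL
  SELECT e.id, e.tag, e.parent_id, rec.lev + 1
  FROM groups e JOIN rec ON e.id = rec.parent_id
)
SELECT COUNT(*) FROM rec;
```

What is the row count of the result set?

Base: id=15 (eta), parent_id=12, lev 0.
Iteration 1: join on id=12 -> iota (id 12, parent_id=9, lev 1).
Iteration 2: join on id=9 -> delta (id 9, parent_id=6, lev 2).
Iteration 3: join on id=6 -> sigma (id 6, parent_id=4, lev 3).
Iteration 4: join on id=4 -> rho (id 4, parent_id=1, lev 4).
Iteration 5: join on id=1 -> psi (id 1, parent_id=NULL, lev 5).
Iteration 6: parent_id is NULL; no match; recursion stops.
Total rows emitted: 6.

6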